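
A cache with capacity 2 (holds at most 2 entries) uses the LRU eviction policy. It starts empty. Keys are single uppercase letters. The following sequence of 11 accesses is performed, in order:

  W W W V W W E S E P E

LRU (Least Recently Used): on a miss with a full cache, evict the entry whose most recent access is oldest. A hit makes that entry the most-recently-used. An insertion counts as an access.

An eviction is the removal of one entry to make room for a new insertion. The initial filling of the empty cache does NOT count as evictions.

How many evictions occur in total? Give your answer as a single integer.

LRU simulation (capacity=2):
  1. access W: MISS. Cache (LRU->MRU): [W]
  2. access W: HIT. Cache (LRU->MRU): [W]
  3. access W: HIT. Cache (LRU->MRU): [W]
  4. access V: MISS. Cache (LRU->MRU): [W V]
  5. access W: HIT. Cache (LRU->MRU): [V W]
  6. access W: HIT. Cache (LRU->MRU): [V W]
  7. access E: MISS, evict V. Cache (LRU->MRU): [W E]
  8. access S: MISS, evict W. Cache (LRU->MRU): [E S]
  9. access E: HIT. Cache (LRU->MRU): [S E]
  10. access P: MISS, evict S. Cache (LRU->MRU): [E P]
  11. access E: HIT. Cache (LRU->MRU): [P E]
Total: 6 hits, 5 misses, 3 evictions

Answer: 3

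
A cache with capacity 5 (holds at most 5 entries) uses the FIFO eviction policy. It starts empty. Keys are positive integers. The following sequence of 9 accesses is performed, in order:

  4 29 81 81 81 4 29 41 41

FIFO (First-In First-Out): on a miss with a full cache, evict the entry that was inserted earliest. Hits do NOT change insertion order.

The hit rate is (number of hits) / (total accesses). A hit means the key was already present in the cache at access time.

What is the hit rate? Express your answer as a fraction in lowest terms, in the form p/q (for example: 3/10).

Answer: 5/9

Derivation:
FIFO simulation (capacity=5):
  1. access 4: MISS. Cache (old->new): [4]
  2. access 29: MISS. Cache (old->new): [4 29]
  3. access 81: MISS. Cache (old->new): [4 29 81]
  4. access 81: HIT. Cache (old->new): [4 29 81]
  5. access 81: HIT. Cache (old->new): [4 29 81]
  6. access 4: HIT. Cache (old->new): [4 29 81]
  7. access 29: HIT. Cache (old->new): [4 29 81]
  8. access 41: MISS. Cache (old->new): [4 29 81 41]
  9. access 41: HIT. Cache (old->new): [4 29 81 41]
Total: 5 hits, 4 misses, 0 evictions

Hit rate = 5/9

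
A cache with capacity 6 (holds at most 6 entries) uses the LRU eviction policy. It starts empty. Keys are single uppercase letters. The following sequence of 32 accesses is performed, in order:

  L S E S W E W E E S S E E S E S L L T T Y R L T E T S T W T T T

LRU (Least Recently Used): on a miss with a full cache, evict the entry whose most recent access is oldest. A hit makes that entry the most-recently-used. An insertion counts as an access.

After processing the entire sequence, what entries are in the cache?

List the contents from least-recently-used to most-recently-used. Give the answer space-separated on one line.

Answer: R L E S W T

Derivation:
LRU simulation (capacity=6):
  1. access L: MISS. Cache (LRU->MRU): [L]
  2. access S: MISS. Cache (LRU->MRU): [L S]
  3. access E: MISS. Cache (LRU->MRU): [L S E]
  4. access S: HIT. Cache (LRU->MRU): [L E S]
  5. access W: MISS. Cache (LRU->MRU): [L E S W]
  6. access E: HIT. Cache (LRU->MRU): [L S W E]
  7. access W: HIT. Cache (LRU->MRU): [L S E W]
  8. access E: HIT. Cache (LRU->MRU): [L S W E]
  9. access E: HIT. Cache (LRU->MRU): [L S W E]
  10. access S: HIT. Cache (LRU->MRU): [L W E S]
  11. access S: HIT. Cache (LRU->MRU): [L W E S]
  12. access E: HIT. Cache (LRU->MRU): [L W S E]
  13. access E: HIT. Cache (LRU->MRU): [L W S E]
  14. access S: HIT. Cache (LRU->MRU): [L W E S]
  15. access E: HIT. Cache (LRU->MRU): [L W S E]
  16. access S: HIT. Cache (LRU->MRU): [L W E S]
  17. access L: HIT. Cache (LRU->MRU): [W E S L]
  18. access L: HIT. Cache (LRU->MRU): [W E S L]
  19. access T: MISS. Cache (LRU->MRU): [W E S L T]
  20. access T: HIT. Cache (LRU->MRU): [W E S L T]
  21. access Y: MISS. Cache (LRU->MRU): [W E S L T Y]
  22. access R: MISS, evict W. Cache (LRU->MRU): [E S L T Y R]
  23. access L: HIT. Cache (LRU->MRU): [E S T Y R L]
  24. access T: HIT. Cache (LRU->MRU): [E S Y R L T]
  25. access E: HIT. Cache (LRU->MRU): [S Y R L T E]
  26. access T: HIT. Cache (LRU->MRU): [S Y R L E T]
  27. access S: HIT. Cache (LRU->MRU): [Y R L E T S]
  28. access T: HIT. Cache (LRU->MRU): [Y R L E S T]
  29. access W: MISS, evict Y. Cache (LRU->MRU): [R L E S T W]
  30. access T: HIT. Cache (LRU->MRU): [R L E S W T]
  31. access T: HIT. Cache (LRU->MRU): [R L E S W T]
  32. access T: HIT. Cache (LRU->MRU): [R L E S W T]
Total: 24 hits, 8 misses, 2 evictions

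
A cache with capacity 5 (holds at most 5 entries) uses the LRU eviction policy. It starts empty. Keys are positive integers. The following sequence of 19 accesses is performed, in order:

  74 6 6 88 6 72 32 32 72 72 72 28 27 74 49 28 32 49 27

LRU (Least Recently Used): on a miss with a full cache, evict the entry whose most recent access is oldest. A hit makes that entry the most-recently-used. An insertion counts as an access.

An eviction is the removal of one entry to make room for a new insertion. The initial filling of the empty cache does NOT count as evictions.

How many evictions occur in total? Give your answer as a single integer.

LRU simulation (capacity=5):
  1. access 74: MISS. Cache (LRU->MRU): [74]
  2. access 6: MISS. Cache (LRU->MRU): [74 6]
  3. access 6: HIT. Cache (LRU->MRU): [74 6]
  4. access 88: MISS. Cache (LRU->MRU): [74 6 88]
  5. access 6: HIT. Cache (LRU->MRU): [74 88 6]
  6. access 72: MISS. Cache (LRU->MRU): [74 88 6 72]
  7. access 32: MISS. Cache (LRU->MRU): [74 88 6 72 32]
  8. access 32: HIT. Cache (LRU->MRU): [74 88 6 72 32]
  9. access 72: HIT. Cache (LRU->MRU): [74 88 6 32 72]
  10. access 72: HIT. Cache (LRU->MRU): [74 88 6 32 72]
  11. access 72: HIT. Cache (LRU->MRU): [74 88 6 32 72]
  12. access 28: MISS, evict 74. Cache (LRU->MRU): [88 6 32 72 28]
  13. access 27: MISS, evict 88. Cache (LRU->MRU): [6 32 72 28 27]
  14. access 74: MISS, evict 6. Cache (LRU->MRU): [32 72 28 27 74]
  15. access 49: MISS, evict 32. Cache (LRU->MRU): [72 28 27 74 49]
  16. access 28: HIT. Cache (LRU->MRU): [72 27 74 49 28]
  17. access 32: MISS, evict 72. Cache (LRU->MRU): [27 74 49 28 32]
  18. access 49: HIT. Cache (LRU->MRU): [27 74 28 32 49]
  19. access 27: HIT. Cache (LRU->MRU): [74 28 32 49 27]
Total: 9 hits, 10 misses, 5 evictions

Answer: 5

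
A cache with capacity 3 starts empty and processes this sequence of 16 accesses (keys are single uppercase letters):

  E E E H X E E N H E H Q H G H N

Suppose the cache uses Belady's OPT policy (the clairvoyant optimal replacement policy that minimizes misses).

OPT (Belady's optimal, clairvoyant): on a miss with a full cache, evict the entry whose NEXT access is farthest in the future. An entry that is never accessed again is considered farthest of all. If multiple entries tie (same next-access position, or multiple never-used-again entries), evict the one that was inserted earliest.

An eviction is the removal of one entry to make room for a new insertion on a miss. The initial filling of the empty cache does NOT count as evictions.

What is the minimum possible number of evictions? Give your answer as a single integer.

OPT (Belady) simulation (capacity=3):
  1. access E: MISS. Cache: [E]
  2. access E: HIT. Next use of E: step 3. Cache: [E]
  3. access E: HIT. Next use of E: step 6. Cache: [E]
  4. access H: MISS. Cache: [E H]
  5. access X: MISS. Cache: [E H X]
  6. access E: HIT. Next use of E: step 7. Cache: [E H X]
  7. access E: HIT. Next use of E: step 10. Cache: [E H X]
  8. access N: MISS, evict X (next use: never). Cache: [E H N]
  9. access H: HIT. Next use of H: step 11. Cache: [E H N]
  10. access E: HIT. Next use of E: never. Cache: [E H N]
  11. access H: HIT. Next use of H: step 13. Cache: [E H N]
  12. access Q: MISS, evict E (next use: never). Cache: [H N Q]
  13. access H: HIT. Next use of H: step 15. Cache: [H N Q]
  14. access G: MISS, evict Q (next use: never). Cache: [H N G]
  15. access H: HIT. Next use of H: never. Cache: [H N G]
  16. access N: HIT. Next use of N: never. Cache: [H N G]
Total: 10 hits, 6 misses, 3 evictions

Answer: 3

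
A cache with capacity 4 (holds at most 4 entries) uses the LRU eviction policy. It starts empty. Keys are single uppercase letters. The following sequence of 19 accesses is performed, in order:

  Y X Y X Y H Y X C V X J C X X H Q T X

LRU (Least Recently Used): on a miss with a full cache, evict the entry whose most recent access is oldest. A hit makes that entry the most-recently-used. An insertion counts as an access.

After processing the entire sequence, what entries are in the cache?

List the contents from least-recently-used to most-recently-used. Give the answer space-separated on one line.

LRU simulation (capacity=4):
  1. access Y: MISS. Cache (LRU->MRU): [Y]
  2. access X: MISS. Cache (LRU->MRU): [Y X]
  3. access Y: HIT. Cache (LRU->MRU): [X Y]
  4. access X: HIT. Cache (LRU->MRU): [Y X]
  5. access Y: HIT. Cache (LRU->MRU): [X Y]
  6. access H: MISS. Cache (LRU->MRU): [X Y H]
  7. access Y: HIT. Cache (LRU->MRU): [X H Y]
  8. access X: HIT. Cache (LRU->MRU): [H Y X]
  9. access C: MISS. Cache (LRU->MRU): [H Y X C]
  10. access V: MISS, evict H. Cache (LRU->MRU): [Y X C V]
  11. access X: HIT. Cache (LRU->MRU): [Y C V X]
  12. access J: MISS, evict Y. Cache (LRU->MRU): [C V X J]
  13. access C: HIT. Cache (LRU->MRU): [V X J C]
  14. access X: HIT. Cache (LRU->MRU): [V J C X]
  15. access X: HIT. Cache (LRU->MRU): [V J C X]
  16. access H: MISS, evict V. Cache (LRU->MRU): [J C X H]
  17. access Q: MISS, evict J. Cache (LRU->MRU): [C X H Q]
  18. access T: MISS, evict C. Cache (LRU->MRU): [X H Q T]
  19. access X: HIT. Cache (LRU->MRU): [H Q T X]
Total: 10 hits, 9 misses, 5 evictions

Answer: H Q T X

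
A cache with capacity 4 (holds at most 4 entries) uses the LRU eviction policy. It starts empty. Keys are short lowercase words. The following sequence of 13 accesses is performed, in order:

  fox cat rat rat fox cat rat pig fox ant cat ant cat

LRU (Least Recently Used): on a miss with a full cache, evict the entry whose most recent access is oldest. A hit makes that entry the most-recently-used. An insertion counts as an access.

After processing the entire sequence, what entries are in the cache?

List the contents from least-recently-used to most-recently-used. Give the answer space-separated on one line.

Answer: pig fox ant cat

Derivation:
LRU simulation (capacity=4):
  1. access fox: MISS. Cache (LRU->MRU): [fox]
  2. access cat: MISS. Cache (LRU->MRU): [fox cat]
  3. access rat: MISS. Cache (LRU->MRU): [fox cat rat]
  4. access rat: HIT. Cache (LRU->MRU): [fox cat rat]
  5. access fox: HIT. Cache (LRU->MRU): [cat rat fox]
  6. access cat: HIT. Cache (LRU->MRU): [rat fox cat]
  7. access rat: HIT. Cache (LRU->MRU): [fox cat rat]
  8. access pig: MISS. Cache (LRU->MRU): [fox cat rat pig]
  9. access fox: HIT. Cache (LRU->MRU): [cat rat pig fox]
  10. access ant: MISS, evict cat. Cache (LRU->MRU): [rat pig fox ant]
  11. access cat: MISS, evict rat. Cache (LRU->MRU): [pig fox ant cat]
  12. access ant: HIT. Cache (LRU->MRU): [pig fox cat ant]
  13. access cat: HIT. Cache (LRU->MRU): [pig fox ant cat]
Total: 7 hits, 6 misses, 2 evictions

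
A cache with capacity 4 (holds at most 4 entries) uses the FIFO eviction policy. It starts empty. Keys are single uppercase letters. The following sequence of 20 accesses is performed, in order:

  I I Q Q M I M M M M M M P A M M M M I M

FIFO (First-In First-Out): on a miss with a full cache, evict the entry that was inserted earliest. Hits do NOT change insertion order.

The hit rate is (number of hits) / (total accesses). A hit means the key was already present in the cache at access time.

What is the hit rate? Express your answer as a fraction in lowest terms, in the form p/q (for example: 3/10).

Answer: 7/10

Derivation:
FIFO simulation (capacity=4):
  1. access I: MISS. Cache (old->new): [I]
  2. access I: HIT. Cache (old->new): [I]
  3. access Q: MISS. Cache (old->new): [I Q]
  4. access Q: HIT. Cache (old->new): [I Q]
  5. access M: MISS. Cache (old->new): [I Q M]
  6. access I: HIT. Cache (old->new): [I Q M]
  7. access M: HIT. Cache (old->new): [I Q M]
  8. access M: HIT. Cache (old->new): [I Q M]
  9. access M: HIT. Cache (old->new): [I Q M]
  10. access M: HIT. Cache (old->new): [I Q M]
  11. access M: HIT. Cache (old->new): [I Q M]
  12. access M: HIT. Cache (old->new): [I Q M]
  13. access P: MISS. Cache (old->new): [I Q M P]
  14. access A: MISS, evict I. Cache (old->new): [Q M P A]
  15. access M: HIT. Cache (old->new): [Q M P A]
  16. access M: HIT. Cache (old->new): [Q M P A]
  17. access M: HIT. Cache (old->new): [Q M P A]
  18. access M: HIT. Cache (old->new): [Q M P A]
  19. access I: MISS, evict Q. Cache (old->new): [M P A I]
  20. access M: HIT. Cache (old->new): [M P A I]
Total: 14 hits, 6 misses, 2 evictions

Hit rate = 14/20 = 7/10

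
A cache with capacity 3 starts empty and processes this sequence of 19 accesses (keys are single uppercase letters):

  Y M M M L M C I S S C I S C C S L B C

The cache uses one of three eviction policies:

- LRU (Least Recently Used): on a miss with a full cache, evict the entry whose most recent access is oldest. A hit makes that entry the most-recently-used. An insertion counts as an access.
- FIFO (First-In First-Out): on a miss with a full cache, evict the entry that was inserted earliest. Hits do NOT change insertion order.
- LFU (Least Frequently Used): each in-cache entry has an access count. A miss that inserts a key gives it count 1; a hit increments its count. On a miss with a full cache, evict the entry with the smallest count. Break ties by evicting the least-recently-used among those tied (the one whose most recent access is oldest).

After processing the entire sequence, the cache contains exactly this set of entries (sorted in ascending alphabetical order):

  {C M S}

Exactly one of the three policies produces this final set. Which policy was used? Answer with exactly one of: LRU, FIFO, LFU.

Answer: LFU

Derivation:
Simulating under each policy and comparing final sets:
  LRU: final set = {B C L} -> differs
  FIFO: final set = {B C L} -> differs
  LFU: final set = {C M S} -> MATCHES target
Only LFU produces the target set.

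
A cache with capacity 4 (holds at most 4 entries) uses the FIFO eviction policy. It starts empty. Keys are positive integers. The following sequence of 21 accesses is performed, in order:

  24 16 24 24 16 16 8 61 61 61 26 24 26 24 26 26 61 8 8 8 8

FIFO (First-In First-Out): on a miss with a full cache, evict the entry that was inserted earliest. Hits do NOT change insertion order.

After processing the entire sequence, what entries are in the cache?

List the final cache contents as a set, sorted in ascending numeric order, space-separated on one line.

Answer: 8 24 26 61

Derivation:
FIFO simulation (capacity=4):
  1. access 24: MISS. Cache (old->new): [24]
  2. access 16: MISS. Cache (old->new): [24 16]
  3. access 24: HIT. Cache (old->new): [24 16]
  4. access 24: HIT. Cache (old->new): [24 16]
  5. access 16: HIT. Cache (old->new): [24 16]
  6. access 16: HIT. Cache (old->new): [24 16]
  7. access 8: MISS. Cache (old->new): [24 16 8]
  8. access 61: MISS. Cache (old->new): [24 16 8 61]
  9. access 61: HIT. Cache (old->new): [24 16 8 61]
  10. access 61: HIT. Cache (old->new): [24 16 8 61]
  11. access 26: MISS, evict 24. Cache (old->new): [16 8 61 26]
  12. access 24: MISS, evict 16. Cache (old->new): [8 61 26 24]
  13. access 26: HIT. Cache (old->new): [8 61 26 24]
  14. access 24: HIT. Cache (old->new): [8 61 26 24]
  15. access 26: HIT. Cache (old->new): [8 61 26 24]
  16. access 26: HIT. Cache (old->new): [8 61 26 24]
  17. access 61: HIT. Cache (old->new): [8 61 26 24]
  18. access 8: HIT. Cache (old->new): [8 61 26 24]
  19. access 8: HIT. Cache (old->new): [8 61 26 24]
  20. access 8: HIT. Cache (old->new): [8 61 26 24]
  21. access 8: HIT. Cache (old->new): [8 61 26 24]
Total: 15 hits, 6 misses, 2 evictions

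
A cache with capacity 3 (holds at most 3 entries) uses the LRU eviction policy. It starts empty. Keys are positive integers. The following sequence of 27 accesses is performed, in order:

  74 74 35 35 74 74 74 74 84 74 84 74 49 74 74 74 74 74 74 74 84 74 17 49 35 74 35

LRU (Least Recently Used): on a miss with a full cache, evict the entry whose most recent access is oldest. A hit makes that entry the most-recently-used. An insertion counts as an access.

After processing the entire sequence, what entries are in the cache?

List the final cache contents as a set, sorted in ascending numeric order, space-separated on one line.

Answer: 35 49 74

Derivation:
LRU simulation (capacity=3):
  1. access 74: MISS. Cache (LRU->MRU): [74]
  2. access 74: HIT. Cache (LRU->MRU): [74]
  3. access 35: MISS. Cache (LRU->MRU): [74 35]
  4. access 35: HIT. Cache (LRU->MRU): [74 35]
  5. access 74: HIT. Cache (LRU->MRU): [35 74]
  6. access 74: HIT. Cache (LRU->MRU): [35 74]
  7. access 74: HIT. Cache (LRU->MRU): [35 74]
  8. access 74: HIT. Cache (LRU->MRU): [35 74]
  9. access 84: MISS. Cache (LRU->MRU): [35 74 84]
  10. access 74: HIT. Cache (LRU->MRU): [35 84 74]
  11. access 84: HIT. Cache (LRU->MRU): [35 74 84]
  12. access 74: HIT. Cache (LRU->MRU): [35 84 74]
  13. access 49: MISS, evict 35. Cache (LRU->MRU): [84 74 49]
  14. access 74: HIT. Cache (LRU->MRU): [84 49 74]
  15. access 74: HIT. Cache (LRU->MRU): [84 49 74]
  16. access 74: HIT. Cache (LRU->MRU): [84 49 74]
  17. access 74: HIT. Cache (LRU->MRU): [84 49 74]
  18. access 74: HIT. Cache (LRU->MRU): [84 49 74]
  19. access 74: HIT. Cache (LRU->MRU): [84 49 74]
  20. access 74: HIT. Cache (LRU->MRU): [84 49 74]
  21. access 84: HIT. Cache (LRU->MRU): [49 74 84]
  22. access 74: HIT. Cache (LRU->MRU): [49 84 74]
  23. access 17: MISS, evict 49. Cache (LRU->MRU): [84 74 17]
  24. access 49: MISS, evict 84. Cache (LRU->MRU): [74 17 49]
  25. access 35: MISS, evict 74. Cache (LRU->MRU): [17 49 35]
  26. access 74: MISS, evict 17. Cache (LRU->MRU): [49 35 74]
  27. access 35: HIT. Cache (LRU->MRU): [49 74 35]
Total: 19 hits, 8 misses, 5 evictions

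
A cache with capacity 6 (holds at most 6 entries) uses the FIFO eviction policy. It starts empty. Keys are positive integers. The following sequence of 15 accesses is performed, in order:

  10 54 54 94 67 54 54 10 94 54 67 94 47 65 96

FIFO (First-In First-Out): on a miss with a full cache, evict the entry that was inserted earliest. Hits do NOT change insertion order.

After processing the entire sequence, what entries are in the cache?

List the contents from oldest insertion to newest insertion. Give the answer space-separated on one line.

Answer: 54 94 67 47 65 96

Derivation:
FIFO simulation (capacity=6):
  1. access 10: MISS. Cache (old->new): [10]
  2. access 54: MISS. Cache (old->new): [10 54]
  3. access 54: HIT. Cache (old->new): [10 54]
  4. access 94: MISS. Cache (old->new): [10 54 94]
  5. access 67: MISS. Cache (old->new): [10 54 94 67]
  6. access 54: HIT. Cache (old->new): [10 54 94 67]
  7. access 54: HIT. Cache (old->new): [10 54 94 67]
  8. access 10: HIT. Cache (old->new): [10 54 94 67]
  9. access 94: HIT. Cache (old->new): [10 54 94 67]
  10. access 54: HIT. Cache (old->new): [10 54 94 67]
  11. access 67: HIT. Cache (old->new): [10 54 94 67]
  12. access 94: HIT. Cache (old->new): [10 54 94 67]
  13. access 47: MISS. Cache (old->new): [10 54 94 67 47]
  14. access 65: MISS. Cache (old->new): [10 54 94 67 47 65]
  15. access 96: MISS, evict 10. Cache (old->new): [54 94 67 47 65 96]
Total: 8 hits, 7 misses, 1 evictions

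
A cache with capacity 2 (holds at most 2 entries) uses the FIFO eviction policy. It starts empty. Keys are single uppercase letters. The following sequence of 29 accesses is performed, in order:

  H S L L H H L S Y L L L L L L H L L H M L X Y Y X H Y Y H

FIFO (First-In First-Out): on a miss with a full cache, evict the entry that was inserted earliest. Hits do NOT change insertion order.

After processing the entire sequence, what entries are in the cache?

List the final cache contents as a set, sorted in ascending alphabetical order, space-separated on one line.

Answer: H Y

Derivation:
FIFO simulation (capacity=2):
  1. access H: MISS. Cache (old->new): [H]
  2. access S: MISS. Cache (old->new): [H S]
  3. access L: MISS, evict H. Cache (old->new): [S L]
  4. access L: HIT. Cache (old->new): [S L]
  5. access H: MISS, evict S. Cache (old->new): [L H]
  6. access H: HIT. Cache (old->new): [L H]
  7. access L: HIT. Cache (old->new): [L H]
  8. access S: MISS, evict L. Cache (old->new): [H S]
  9. access Y: MISS, evict H. Cache (old->new): [S Y]
  10. access L: MISS, evict S. Cache (old->new): [Y L]
  11. access L: HIT. Cache (old->new): [Y L]
  12. access L: HIT. Cache (old->new): [Y L]
  13. access L: HIT. Cache (old->new): [Y L]
  14. access L: HIT. Cache (old->new): [Y L]
  15. access L: HIT. Cache (old->new): [Y L]
  16. access H: MISS, evict Y. Cache (old->new): [L H]
  17. access L: HIT. Cache (old->new): [L H]
  18. access L: HIT. Cache (old->new): [L H]
  19. access H: HIT. Cache (old->new): [L H]
  20. access M: MISS, evict L. Cache (old->new): [H M]
  21. access L: MISS, evict H. Cache (old->new): [M L]
  22. access X: MISS, evict M. Cache (old->new): [L X]
  23. access Y: MISS, evict L. Cache (old->new): [X Y]
  24. access Y: HIT. Cache (old->new): [X Y]
  25. access X: HIT. Cache (old->new): [X Y]
  26. access H: MISS, evict X. Cache (old->new): [Y H]
  27. access Y: HIT. Cache (old->new): [Y H]
  28. access Y: HIT. Cache (old->new): [Y H]
  29. access H: HIT. Cache (old->new): [Y H]
Total: 16 hits, 13 misses, 11 evictions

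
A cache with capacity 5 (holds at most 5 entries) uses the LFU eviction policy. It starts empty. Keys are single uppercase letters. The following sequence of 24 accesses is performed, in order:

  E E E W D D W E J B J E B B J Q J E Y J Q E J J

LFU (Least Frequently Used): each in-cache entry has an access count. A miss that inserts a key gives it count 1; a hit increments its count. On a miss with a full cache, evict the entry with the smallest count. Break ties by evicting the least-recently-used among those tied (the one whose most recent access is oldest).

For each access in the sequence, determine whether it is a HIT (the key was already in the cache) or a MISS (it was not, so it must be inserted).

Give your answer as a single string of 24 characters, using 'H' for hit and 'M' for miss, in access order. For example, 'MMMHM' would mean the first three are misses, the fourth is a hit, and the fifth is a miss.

Answer: MHHMMHHHMMHHHHHMHHMHMHHH

Derivation:
LFU simulation (capacity=5):
  1. access E: MISS. Cache: [E(c=1)]
  2. access E: HIT, count now 2. Cache: [E(c=2)]
  3. access E: HIT, count now 3. Cache: [E(c=3)]
  4. access W: MISS. Cache: [W(c=1) E(c=3)]
  5. access D: MISS. Cache: [W(c=1) D(c=1) E(c=3)]
  6. access D: HIT, count now 2. Cache: [W(c=1) D(c=2) E(c=3)]
  7. access W: HIT, count now 2. Cache: [D(c=2) W(c=2) E(c=3)]
  8. access E: HIT, count now 4. Cache: [D(c=2) W(c=2) E(c=4)]
  9. access J: MISS. Cache: [J(c=1) D(c=2) W(c=2) E(c=4)]
  10. access B: MISS. Cache: [J(c=1) B(c=1) D(c=2) W(c=2) E(c=4)]
  11. access J: HIT, count now 2. Cache: [B(c=1) D(c=2) W(c=2) J(c=2) E(c=4)]
  12. access E: HIT, count now 5. Cache: [B(c=1) D(c=2) W(c=2) J(c=2) E(c=5)]
  13. access B: HIT, count now 2. Cache: [D(c=2) W(c=2) J(c=2) B(c=2) E(c=5)]
  14. access B: HIT, count now 3. Cache: [D(c=2) W(c=2) J(c=2) B(c=3) E(c=5)]
  15. access J: HIT, count now 3. Cache: [D(c=2) W(c=2) B(c=3) J(c=3) E(c=5)]
  16. access Q: MISS, evict D(c=2). Cache: [Q(c=1) W(c=2) B(c=3) J(c=3) E(c=5)]
  17. access J: HIT, count now 4. Cache: [Q(c=1) W(c=2) B(c=3) J(c=4) E(c=5)]
  18. access E: HIT, count now 6. Cache: [Q(c=1) W(c=2) B(c=3) J(c=4) E(c=6)]
  19. access Y: MISS, evict Q(c=1). Cache: [Y(c=1) W(c=2) B(c=3) J(c=4) E(c=6)]
  20. access J: HIT, count now 5. Cache: [Y(c=1) W(c=2) B(c=3) J(c=5) E(c=6)]
  21. access Q: MISS, evict Y(c=1). Cache: [Q(c=1) W(c=2) B(c=3) J(c=5) E(c=6)]
  22. access E: HIT, count now 7. Cache: [Q(c=1) W(c=2) B(c=3) J(c=5) E(c=7)]
  23. access J: HIT, count now 6. Cache: [Q(c=1) W(c=2) B(c=3) J(c=6) E(c=7)]
  24. access J: HIT, count now 7. Cache: [Q(c=1) W(c=2) B(c=3) E(c=7) J(c=7)]
Total: 16 hits, 8 misses, 3 evictions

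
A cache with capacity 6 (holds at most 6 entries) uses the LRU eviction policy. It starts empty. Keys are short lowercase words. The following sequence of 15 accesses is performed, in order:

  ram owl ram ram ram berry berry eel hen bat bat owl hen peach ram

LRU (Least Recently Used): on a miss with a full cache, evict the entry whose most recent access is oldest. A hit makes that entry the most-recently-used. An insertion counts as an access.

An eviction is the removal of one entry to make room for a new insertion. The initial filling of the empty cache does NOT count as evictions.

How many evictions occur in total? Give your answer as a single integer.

LRU simulation (capacity=6):
  1. access ram: MISS. Cache (LRU->MRU): [ram]
  2. access owl: MISS. Cache (LRU->MRU): [ram owl]
  3. access ram: HIT. Cache (LRU->MRU): [owl ram]
  4. access ram: HIT. Cache (LRU->MRU): [owl ram]
  5. access ram: HIT. Cache (LRU->MRU): [owl ram]
  6. access berry: MISS. Cache (LRU->MRU): [owl ram berry]
  7. access berry: HIT. Cache (LRU->MRU): [owl ram berry]
  8. access eel: MISS. Cache (LRU->MRU): [owl ram berry eel]
  9. access hen: MISS. Cache (LRU->MRU): [owl ram berry eel hen]
  10. access bat: MISS. Cache (LRU->MRU): [owl ram berry eel hen bat]
  11. access bat: HIT. Cache (LRU->MRU): [owl ram berry eel hen bat]
  12. access owl: HIT. Cache (LRU->MRU): [ram berry eel hen bat owl]
  13. access hen: HIT. Cache (LRU->MRU): [ram berry eel bat owl hen]
  14. access peach: MISS, evict ram. Cache (LRU->MRU): [berry eel bat owl hen peach]
  15. access ram: MISS, evict berry. Cache (LRU->MRU): [eel bat owl hen peach ram]
Total: 7 hits, 8 misses, 2 evictions

Answer: 2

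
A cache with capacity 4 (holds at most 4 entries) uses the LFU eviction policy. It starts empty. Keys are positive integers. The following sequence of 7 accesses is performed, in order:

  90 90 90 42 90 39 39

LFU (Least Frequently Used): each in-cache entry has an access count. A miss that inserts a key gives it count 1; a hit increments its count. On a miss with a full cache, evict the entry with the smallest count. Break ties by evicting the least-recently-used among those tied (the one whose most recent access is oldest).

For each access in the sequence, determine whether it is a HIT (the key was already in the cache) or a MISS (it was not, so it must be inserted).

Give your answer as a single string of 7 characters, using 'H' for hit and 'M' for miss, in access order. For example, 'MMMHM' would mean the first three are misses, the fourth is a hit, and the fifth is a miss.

Answer: MHHMHMH

Derivation:
LFU simulation (capacity=4):
  1. access 90: MISS. Cache: [90(c=1)]
  2. access 90: HIT, count now 2. Cache: [90(c=2)]
  3. access 90: HIT, count now 3. Cache: [90(c=3)]
  4. access 42: MISS. Cache: [42(c=1) 90(c=3)]
  5. access 90: HIT, count now 4. Cache: [42(c=1) 90(c=4)]
  6. access 39: MISS. Cache: [42(c=1) 39(c=1) 90(c=4)]
  7. access 39: HIT, count now 2. Cache: [42(c=1) 39(c=2) 90(c=4)]
Total: 4 hits, 3 misses, 0 evictions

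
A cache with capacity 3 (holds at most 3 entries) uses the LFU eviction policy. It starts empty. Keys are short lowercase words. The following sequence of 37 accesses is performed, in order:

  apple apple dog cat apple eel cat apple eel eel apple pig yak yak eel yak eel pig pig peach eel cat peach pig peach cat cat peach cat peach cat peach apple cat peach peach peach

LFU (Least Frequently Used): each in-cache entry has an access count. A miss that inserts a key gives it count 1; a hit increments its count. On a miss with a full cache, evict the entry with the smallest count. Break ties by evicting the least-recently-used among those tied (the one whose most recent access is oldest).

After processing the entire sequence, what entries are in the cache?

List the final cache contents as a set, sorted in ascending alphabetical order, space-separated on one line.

Answer: apple eel peach

Derivation:
LFU simulation (capacity=3):
  1. access apple: MISS. Cache: [apple(c=1)]
  2. access apple: HIT, count now 2. Cache: [apple(c=2)]
  3. access dog: MISS. Cache: [dog(c=1) apple(c=2)]
  4. access cat: MISS. Cache: [dog(c=1) cat(c=1) apple(c=2)]
  5. access apple: HIT, count now 3. Cache: [dog(c=1) cat(c=1) apple(c=3)]
  6. access eel: MISS, evict dog(c=1). Cache: [cat(c=1) eel(c=1) apple(c=3)]
  7. access cat: HIT, count now 2. Cache: [eel(c=1) cat(c=2) apple(c=3)]
  8. access apple: HIT, count now 4. Cache: [eel(c=1) cat(c=2) apple(c=4)]
  9. access eel: HIT, count now 2. Cache: [cat(c=2) eel(c=2) apple(c=4)]
  10. access eel: HIT, count now 3. Cache: [cat(c=2) eel(c=3) apple(c=4)]
  11. access apple: HIT, count now 5. Cache: [cat(c=2) eel(c=3) apple(c=5)]
  12. access pig: MISS, evict cat(c=2). Cache: [pig(c=1) eel(c=3) apple(c=5)]
  13. access yak: MISS, evict pig(c=1). Cache: [yak(c=1) eel(c=3) apple(c=5)]
  14. access yak: HIT, count now 2. Cache: [yak(c=2) eel(c=3) apple(c=5)]
  15. access eel: HIT, count now 4. Cache: [yak(c=2) eel(c=4) apple(c=5)]
  16. access yak: HIT, count now 3. Cache: [yak(c=3) eel(c=4) apple(c=5)]
  17. access eel: HIT, count now 5. Cache: [yak(c=3) apple(c=5) eel(c=5)]
  18. access pig: MISS, evict yak(c=3). Cache: [pig(c=1) apple(c=5) eel(c=5)]
  19. access pig: HIT, count now 2. Cache: [pig(c=2) apple(c=5) eel(c=5)]
  20. access peach: MISS, evict pig(c=2). Cache: [peach(c=1) apple(c=5) eel(c=5)]
  21. access eel: HIT, count now 6. Cache: [peach(c=1) apple(c=5) eel(c=6)]
  22. access cat: MISS, evict peach(c=1). Cache: [cat(c=1) apple(c=5) eel(c=6)]
  23. access peach: MISS, evict cat(c=1). Cache: [peach(c=1) apple(c=5) eel(c=6)]
  24. access pig: MISS, evict peach(c=1). Cache: [pig(c=1) apple(c=5) eel(c=6)]
  25. access peach: MISS, evict pig(c=1). Cache: [peach(c=1) apple(c=5) eel(c=6)]
  26. access cat: MISS, evict peach(c=1). Cache: [cat(c=1) apple(c=5) eel(c=6)]
  27. access cat: HIT, count now 2. Cache: [cat(c=2) apple(c=5) eel(c=6)]
  28. access peach: MISS, evict cat(c=2). Cache: [peach(c=1) apple(c=5) eel(c=6)]
  29. access cat: MISS, evict peach(c=1). Cache: [cat(c=1) apple(c=5) eel(c=6)]
  30. access peach: MISS, evict cat(c=1). Cache: [peach(c=1) apple(c=5) eel(c=6)]
  31. access cat: MISS, evict peach(c=1). Cache: [cat(c=1) apple(c=5) eel(c=6)]
  32. access peach: MISS, evict cat(c=1). Cache: [peach(c=1) apple(c=5) eel(c=6)]
  33. access apple: HIT, count now 6. Cache: [peach(c=1) eel(c=6) apple(c=6)]
  34. access cat: MISS, evict peach(c=1). Cache: [cat(c=1) eel(c=6) apple(c=6)]
  35. access peach: MISS, evict cat(c=1). Cache: [peach(c=1) eel(c=6) apple(c=6)]
  36. access peach: HIT, count now 2. Cache: [peach(c=2) eel(c=6) apple(c=6)]
  37. access peach: HIT, count now 3. Cache: [peach(c=3) eel(c=6) apple(c=6)]
Total: 17 hits, 20 misses, 17 evictions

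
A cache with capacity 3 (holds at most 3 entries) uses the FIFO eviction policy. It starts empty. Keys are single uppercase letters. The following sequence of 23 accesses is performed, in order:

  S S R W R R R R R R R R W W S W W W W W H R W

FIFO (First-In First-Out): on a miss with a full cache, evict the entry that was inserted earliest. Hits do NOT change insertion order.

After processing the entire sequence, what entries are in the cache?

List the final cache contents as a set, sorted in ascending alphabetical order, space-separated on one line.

Answer: H R W

Derivation:
FIFO simulation (capacity=3):
  1. access S: MISS. Cache (old->new): [S]
  2. access S: HIT. Cache (old->new): [S]
  3. access R: MISS. Cache (old->new): [S R]
  4. access W: MISS. Cache (old->new): [S R W]
  5. access R: HIT. Cache (old->new): [S R W]
  6. access R: HIT. Cache (old->new): [S R W]
  7. access R: HIT. Cache (old->new): [S R W]
  8. access R: HIT. Cache (old->new): [S R W]
  9. access R: HIT. Cache (old->new): [S R W]
  10. access R: HIT. Cache (old->new): [S R W]
  11. access R: HIT. Cache (old->new): [S R W]
  12. access R: HIT. Cache (old->new): [S R W]
  13. access W: HIT. Cache (old->new): [S R W]
  14. access W: HIT. Cache (old->new): [S R W]
  15. access S: HIT. Cache (old->new): [S R W]
  16. access W: HIT. Cache (old->new): [S R W]
  17. access W: HIT. Cache (old->new): [S R W]
  18. access W: HIT. Cache (old->new): [S R W]
  19. access W: HIT. Cache (old->new): [S R W]
  20. access W: HIT. Cache (old->new): [S R W]
  21. access H: MISS, evict S. Cache (old->new): [R W H]
  22. access R: HIT. Cache (old->new): [R W H]
  23. access W: HIT. Cache (old->new): [R W H]
Total: 19 hits, 4 misses, 1 evictions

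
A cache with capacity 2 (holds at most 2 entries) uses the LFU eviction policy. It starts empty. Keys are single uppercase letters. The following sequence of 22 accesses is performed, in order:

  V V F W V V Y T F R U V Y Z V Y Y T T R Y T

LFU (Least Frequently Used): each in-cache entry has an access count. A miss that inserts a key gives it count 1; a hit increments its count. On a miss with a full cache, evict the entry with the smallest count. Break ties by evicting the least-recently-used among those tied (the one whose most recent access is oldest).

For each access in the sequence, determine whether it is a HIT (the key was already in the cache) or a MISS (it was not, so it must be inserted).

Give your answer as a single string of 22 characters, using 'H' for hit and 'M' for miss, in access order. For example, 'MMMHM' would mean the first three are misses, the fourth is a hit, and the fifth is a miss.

LFU simulation (capacity=2):
  1. access V: MISS. Cache: [V(c=1)]
  2. access V: HIT, count now 2. Cache: [V(c=2)]
  3. access F: MISS. Cache: [F(c=1) V(c=2)]
  4. access W: MISS, evict F(c=1). Cache: [W(c=1) V(c=2)]
  5. access V: HIT, count now 3. Cache: [W(c=1) V(c=3)]
  6. access V: HIT, count now 4. Cache: [W(c=1) V(c=4)]
  7. access Y: MISS, evict W(c=1). Cache: [Y(c=1) V(c=4)]
  8. access T: MISS, evict Y(c=1). Cache: [T(c=1) V(c=4)]
  9. access F: MISS, evict T(c=1). Cache: [F(c=1) V(c=4)]
  10. access R: MISS, evict F(c=1). Cache: [R(c=1) V(c=4)]
  11. access U: MISS, evict R(c=1). Cache: [U(c=1) V(c=4)]
  12. access V: HIT, count now 5. Cache: [U(c=1) V(c=5)]
  13. access Y: MISS, evict U(c=1). Cache: [Y(c=1) V(c=5)]
  14. access Z: MISS, evict Y(c=1). Cache: [Z(c=1) V(c=5)]
  15. access V: HIT, count now 6. Cache: [Z(c=1) V(c=6)]
  16. access Y: MISS, evict Z(c=1). Cache: [Y(c=1) V(c=6)]
  17. access Y: HIT, count now 2. Cache: [Y(c=2) V(c=6)]
  18. access T: MISS, evict Y(c=2). Cache: [T(c=1) V(c=6)]
  19. access T: HIT, count now 2. Cache: [T(c=2) V(c=6)]
  20. access R: MISS, evict T(c=2). Cache: [R(c=1) V(c=6)]
  21. access Y: MISS, evict R(c=1). Cache: [Y(c=1) V(c=6)]
  22. access T: MISS, evict Y(c=1). Cache: [T(c=1) V(c=6)]
Total: 7 hits, 15 misses, 13 evictions

Answer: MHMMHHMMMMMHMMHMHMHMMM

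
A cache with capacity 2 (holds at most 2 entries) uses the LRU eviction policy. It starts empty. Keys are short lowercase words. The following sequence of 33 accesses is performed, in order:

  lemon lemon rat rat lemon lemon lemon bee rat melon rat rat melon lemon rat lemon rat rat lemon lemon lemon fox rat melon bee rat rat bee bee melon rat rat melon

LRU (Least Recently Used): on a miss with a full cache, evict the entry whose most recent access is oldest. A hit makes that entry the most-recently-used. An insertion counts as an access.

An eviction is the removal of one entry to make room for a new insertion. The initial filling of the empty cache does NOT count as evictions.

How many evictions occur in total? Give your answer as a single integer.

Answer: 12

Derivation:
LRU simulation (capacity=2):
  1. access lemon: MISS. Cache (LRU->MRU): [lemon]
  2. access lemon: HIT. Cache (LRU->MRU): [lemon]
  3. access rat: MISS. Cache (LRU->MRU): [lemon rat]
  4. access rat: HIT. Cache (LRU->MRU): [lemon rat]
  5. access lemon: HIT. Cache (LRU->MRU): [rat lemon]
  6. access lemon: HIT. Cache (LRU->MRU): [rat lemon]
  7. access lemon: HIT. Cache (LRU->MRU): [rat lemon]
  8. access bee: MISS, evict rat. Cache (LRU->MRU): [lemon bee]
  9. access rat: MISS, evict lemon. Cache (LRU->MRU): [bee rat]
  10. access melon: MISS, evict bee. Cache (LRU->MRU): [rat melon]
  11. access rat: HIT. Cache (LRU->MRU): [melon rat]
  12. access rat: HIT. Cache (LRU->MRU): [melon rat]
  13. access melon: HIT. Cache (LRU->MRU): [rat melon]
  14. access lemon: MISS, evict rat. Cache (LRU->MRU): [melon lemon]
  15. access rat: MISS, evict melon. Cache (LRU->MRU): [lemon rat]
  16. access lemon: HIT. Cache (LRU->MRU): [rat lemon]
  17. access rat: HIT. Cache (LRU->MRU): [lemon rat]
  18. access rat: HIT. Cache (LRU->MRU): [lemon rat]
  19. access lemon: HIT. Cache (LRU->MRU): [rat lemon]
  20. access lemon: HIT. Cache (LRU->MRU): [rat lemon]
  21. access lemon: HIT. Cache (LRU->MRU): [rat lemon]
  22. access fox: MISS, evict rat. Cache (LRU->MRU): [lemon fox]
  23. access rat: MISS, evict lemon. Cache (LRU->MRU): [fox rat]
  24. access melon: MISS, evict fox. Cache (LRU->MRU): [rat melon]
  25. access bee: MISS, evict rat. Cache (LRU->MRU): [melon bee]
  26. access rat: MISS, evict melon. Cache (LRU->MRU): [bee rat]
  27. access rat: HIT. Cache (LRU->MRU): [bee rat]
  28. access bee: HIT. Cache (LRU->MRU): [rat bee]
  29. access bee: HIT. Cache (LRU->MRU): [rat bee]
  30. access melon: MISS, evict rat. Cache (LRU->MRU): [bee melon]
  31. access rat: MISS, evict bee. Cache (LRU->MRU): [melon rat]
  32. access rat: HIT. Cache (LRU->MRU): [melon rat]
  33. access melon: HIT. Cache (LRU->MRU): [rat melon]
Total: 19 hits, 14 misses, 12 evictions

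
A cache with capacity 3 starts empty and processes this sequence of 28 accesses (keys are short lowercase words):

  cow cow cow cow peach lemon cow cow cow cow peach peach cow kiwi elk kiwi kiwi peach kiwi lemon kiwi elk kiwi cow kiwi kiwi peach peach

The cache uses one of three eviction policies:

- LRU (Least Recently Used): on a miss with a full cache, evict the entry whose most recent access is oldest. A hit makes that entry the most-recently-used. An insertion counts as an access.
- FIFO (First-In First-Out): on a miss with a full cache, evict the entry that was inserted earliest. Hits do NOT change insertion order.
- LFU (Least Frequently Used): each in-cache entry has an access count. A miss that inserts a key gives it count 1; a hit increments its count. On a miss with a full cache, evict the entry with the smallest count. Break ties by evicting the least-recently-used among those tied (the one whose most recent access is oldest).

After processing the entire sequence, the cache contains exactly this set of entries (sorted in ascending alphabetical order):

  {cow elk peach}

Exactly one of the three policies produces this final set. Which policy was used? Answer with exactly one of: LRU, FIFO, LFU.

Answer: FIFO

Derivation:
Simulating under each policy and comparing final sets:
  LRU: final set = {cow kiwi peach} -> differs
  FIFO: final set = {cow elk peach} -> MATCHES target
  LFU: final set = {cow kiwi peach} -> differs
Only FIFO produces the target set.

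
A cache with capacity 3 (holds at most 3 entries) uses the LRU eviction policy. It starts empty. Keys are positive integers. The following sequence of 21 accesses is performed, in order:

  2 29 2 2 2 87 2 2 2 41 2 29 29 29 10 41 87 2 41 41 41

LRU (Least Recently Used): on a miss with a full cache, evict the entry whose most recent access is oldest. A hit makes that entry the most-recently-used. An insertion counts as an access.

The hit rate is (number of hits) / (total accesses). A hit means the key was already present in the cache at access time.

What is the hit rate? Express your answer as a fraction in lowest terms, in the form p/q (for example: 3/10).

LRU simulation (capacity=3):
  1. access 2: MISS. Cache (LRU->MRU): [2]
  2. access 29: MISS. Cache (LRU->MRU): [2 29]
  3. access 2: HIT. Cache (LRU->MRU): [29 2]
  4. access 2: HIT. Cache (LRU->MRU): [29 2]
  5. access 2: HIT. Cache (LRU->MRU): [29 2]
  6. access 87: MISS. Cache (LRU->MRU): [29 2 87]
  7. access 2: HIT. Cache (LRU->MRU): [29 87 2]
  8. access 2: HIT. Cache (LRU->MRU): [29 87 2]
  9. access 2: HIT. Cache (LRU->MRU): [29 87 2]
  10. access 41: MISS, evict 29. Cache (LRU->MRU): [87 2 41]
  11. access 2: HIT. Cache (LRU->MRU): [87 41 2]
  12. access 29: MISS, evict 87. Cache (LRU->MRU): [41 2 29]
  13. access 29: HIT. Cache (LRU->MRU): [41 2 29]
  14. access 29: HIT. Cache (LRU->MRU): [41 2 29]
  15. access 10: MISS, evict 41. Cache (LRU->MRU): [2 29 10]
  16. access 41: MISS, evict 2. Cache (LRU->MRU): [29 10 41]
  17. access 87: MISS, evict 29. Cache (LRU->MRU): [10 41 87]
  18. access 2: MISS, evict 10. Cache (LRU->MRU): [41 87 2]
  19. access 41: HIT. Cache (LRU->MRU): [87 2 41]
  20. access 41: HIT. Cache (LRU->MRU): [87 2 41]
  21. access 41: HIT. Cache (LRU->MRU): [87 2 41]
Total: 12 hits, 9 misses, 6 evictions

Hit rate = 12/21 = 4/7

Answer: 4/7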